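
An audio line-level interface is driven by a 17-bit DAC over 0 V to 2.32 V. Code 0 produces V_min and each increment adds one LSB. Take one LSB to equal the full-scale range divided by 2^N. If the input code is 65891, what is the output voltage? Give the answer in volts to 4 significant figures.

1.166 V

Range is 2.32 V. LSB = 2.32 V / 2^17.
V_out = V_min + code × LSB = 0 V + 65891 × 2.32 V / 131072
      = 0 V + 1.16628 V = 1.16628 V.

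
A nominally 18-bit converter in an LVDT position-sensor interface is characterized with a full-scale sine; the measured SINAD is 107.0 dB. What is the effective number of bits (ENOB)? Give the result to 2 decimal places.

(107.0 − 1.76) / 6.02 = 105.24/6.02 = 17.4817 effective bits.

17.48 bits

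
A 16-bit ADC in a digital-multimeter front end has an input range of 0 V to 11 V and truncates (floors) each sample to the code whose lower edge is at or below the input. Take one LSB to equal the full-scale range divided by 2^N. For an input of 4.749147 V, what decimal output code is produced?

Span = 11 V. LSB = 11 V / 2^16 ≈ 167.8 µV.
(V_in − V_min) × 2^16/range = (4.749147 − (0)) × 65536/11 = 28294.554.
Floor → code = 28294.

28294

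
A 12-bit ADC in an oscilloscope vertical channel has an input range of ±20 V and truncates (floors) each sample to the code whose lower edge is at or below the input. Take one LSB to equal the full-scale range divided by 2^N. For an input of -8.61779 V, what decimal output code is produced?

Range = 20 − (-20) = 40 V. LSB = 40 V / 2^12 ≈ 9.766 mV.
code = ⌊(V_in − V_min)/LSB⌋ = ⌊(V_in − V_min) × 2^12 / range⌋
     = ⌊(-8.61779 − (-20)) × 4096 / 40⌋ = ⌊11.38221 × 4096/40⌋
     = ⌊1165.538⌋ = 1165.

1165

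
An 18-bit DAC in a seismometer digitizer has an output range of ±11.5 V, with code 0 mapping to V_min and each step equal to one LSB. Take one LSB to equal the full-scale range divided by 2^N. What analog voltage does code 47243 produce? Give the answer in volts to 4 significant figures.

Range = 11.5 − (-11.5) = 23 V. LSB = 23 V / 2^18.
V_out = V_min + code × LSB = -11.5 V + 47243 × 23 V / 262144
      = -11.5 V + 4.14501 V = -7.35499 V.

-7.355 V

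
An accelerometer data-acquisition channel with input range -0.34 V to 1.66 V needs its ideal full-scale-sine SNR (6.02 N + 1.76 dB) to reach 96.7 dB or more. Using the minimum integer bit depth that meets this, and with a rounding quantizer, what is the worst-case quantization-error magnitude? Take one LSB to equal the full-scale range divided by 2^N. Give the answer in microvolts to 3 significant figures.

15.3 µV

Full-scale range = 1.66 V − (-0.34 V) = 2 V.
N ≥ (96.7 − 1.76)/6.02 = 15.771 → N_min = 16.
LSB = 2 V / 2^16 = 30.518 µV.
|e|_max = LSB/2 = 15.3 µV.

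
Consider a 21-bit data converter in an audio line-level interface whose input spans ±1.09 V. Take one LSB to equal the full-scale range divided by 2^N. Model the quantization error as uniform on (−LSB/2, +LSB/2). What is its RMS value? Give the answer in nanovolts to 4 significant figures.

300.1 nV

The full-scale span is 1.09 − (-1.09) = 2.18 V.
LSB = 2.18 V / 2^21 = 1.03951 µV.
σ_q = LSB/√12 = 1.03951 µV/3.4641 = 300.1 nV.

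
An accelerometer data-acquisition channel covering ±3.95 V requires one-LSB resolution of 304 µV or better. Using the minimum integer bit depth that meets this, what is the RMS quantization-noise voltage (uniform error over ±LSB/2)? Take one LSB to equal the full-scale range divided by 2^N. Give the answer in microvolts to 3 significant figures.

Range = 3.95 − (-3.95) = 7.9 V.
Required number of levels: 7.9/304 µV = 25987; smallest N with 2^N ≥ that is 15.
One LSB is 7.9 V / 32768 = 241.09 µV.
RMS noise = LSB/√12 = 69.6 µV.

69.6 µV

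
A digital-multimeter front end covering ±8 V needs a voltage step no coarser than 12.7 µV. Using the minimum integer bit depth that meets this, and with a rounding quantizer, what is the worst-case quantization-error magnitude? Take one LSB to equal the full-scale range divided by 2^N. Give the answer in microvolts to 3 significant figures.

The full-scale span is 8 − (-8) = 16 V.
Need 2^N ≥ 16 V / 12.7 µV = 1.260e6 → N_min = 21.
LSB = 16 V ÷ 2^21 = 16/2097152 V = 7.6294 µV.
Max error for round-to-nearest is LSB/2 = 3.81 µV.

3.81 µV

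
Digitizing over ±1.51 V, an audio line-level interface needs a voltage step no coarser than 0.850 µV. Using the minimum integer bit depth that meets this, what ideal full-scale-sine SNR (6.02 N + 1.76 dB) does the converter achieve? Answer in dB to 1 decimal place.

Full-scale range = 1.51 V − (-1.51 V) = 3.02 V.
Required number of levels: 3.02/0.850 µV = 3.5529e6; smallest N with 2^N ≥ that is 22.
Ideal SNR at N = 22: 6.02·22 + 1.76 = 134.2 dB.

134.2 dB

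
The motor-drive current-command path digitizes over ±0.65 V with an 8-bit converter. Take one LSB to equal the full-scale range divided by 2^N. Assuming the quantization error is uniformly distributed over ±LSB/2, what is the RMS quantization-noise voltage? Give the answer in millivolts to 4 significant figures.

1.466 mV

Span: 0.65 V − (-0.65 V) = 1.3 V.
LSB = 1.3 V / 2^8 = 5.07813 mV.
V_rms = LSB/√12 = 5.07813 mV / √12 = 1.466 mV.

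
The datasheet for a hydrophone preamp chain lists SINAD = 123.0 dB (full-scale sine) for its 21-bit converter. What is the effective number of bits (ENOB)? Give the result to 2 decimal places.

20.14 bits

(123.0 − 1.76) / 6.02 = 121.24/6.02 = 20.1395 effective bits.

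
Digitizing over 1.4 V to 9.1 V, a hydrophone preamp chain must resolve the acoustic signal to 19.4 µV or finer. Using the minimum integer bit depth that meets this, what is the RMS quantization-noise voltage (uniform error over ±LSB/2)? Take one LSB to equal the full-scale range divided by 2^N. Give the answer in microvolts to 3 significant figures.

4.24 µV

Span: 9.1 V − (1.4 V) = 7.7 V.
Levels needed ≥ 7.7/19.4 µV = 396900. 2^19 = 524288 suffices, so N_min = 19.
One LSB is 7.7 V / 524288 = 14.687 µV.
σ_q = LSB/√12 = 14.687 µV/3.4641 = 4.24 µV.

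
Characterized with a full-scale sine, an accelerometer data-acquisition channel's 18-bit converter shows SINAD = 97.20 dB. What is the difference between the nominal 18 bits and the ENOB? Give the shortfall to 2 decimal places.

ENOB = (SINAD − 1.76)/6.02 = (97.20 − 1.76)/6.02 = 15.8538 bits.
Shortfall = 18 − 15.8538 = 2.1462 bits.

2.15 bits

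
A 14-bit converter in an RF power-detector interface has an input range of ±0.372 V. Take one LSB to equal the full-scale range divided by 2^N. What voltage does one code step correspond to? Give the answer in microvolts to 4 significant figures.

Full-scale range = 0.372 V − (-0.372 V) = 0.744 V.
Number of codes = 2^14 = 16384.
One LSB is 0.744 V / 16384 = 45.41 µV.

45.41 µV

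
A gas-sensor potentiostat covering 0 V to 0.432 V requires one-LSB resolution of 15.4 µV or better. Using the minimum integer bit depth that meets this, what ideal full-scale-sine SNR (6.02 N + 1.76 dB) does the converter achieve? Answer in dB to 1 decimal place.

92.1 dB

V_FS = 0.432 V.
Need 2^N ≥ 0.432 V / 15.4 µV = 28050 → N_min = 15.
Ideal SNR at N = 15: 6.02·15 + 1.76 = 92.1 dB.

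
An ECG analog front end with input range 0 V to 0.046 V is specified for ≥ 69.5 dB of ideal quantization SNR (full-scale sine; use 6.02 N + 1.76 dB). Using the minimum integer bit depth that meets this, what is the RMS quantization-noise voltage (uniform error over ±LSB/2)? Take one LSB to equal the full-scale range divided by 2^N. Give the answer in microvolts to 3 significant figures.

Full-scale range = 0.046 V.
N ≥ (69.5 − 1.76)/6.02 = 11.252 → N_min = 12.
LSB = 0.046 V ÷ 2^12 = 0.046/4096 V = 11.230 µV.
σ_q = LSB/√12 = 11.230 µV/3.4641 = 3.24 µV.

3.24 µV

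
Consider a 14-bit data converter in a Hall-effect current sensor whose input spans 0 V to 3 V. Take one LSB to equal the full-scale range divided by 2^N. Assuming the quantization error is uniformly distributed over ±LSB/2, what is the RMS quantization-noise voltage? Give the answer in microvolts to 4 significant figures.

52.86 µV

Span = 3 V.
One LSB is 3 V / 16384 = 183.105 µV.
For a uniform distribution on [−LSB/2, +LSB/2], V_rms = LSB/√12 = 183.105 µV/3.4641 = 52.86 µV.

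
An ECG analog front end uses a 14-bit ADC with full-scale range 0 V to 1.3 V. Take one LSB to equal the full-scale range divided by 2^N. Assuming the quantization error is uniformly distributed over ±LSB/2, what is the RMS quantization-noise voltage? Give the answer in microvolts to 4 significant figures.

Span = 1.3 V.
LSB = 1.3 V ÷ 2^14 = 1.3/16384 V = 79.3457 µV.
σ_q = LSB/√12 = 79.3457 µV/3.4641 = 22.91 µV.

22.91 µV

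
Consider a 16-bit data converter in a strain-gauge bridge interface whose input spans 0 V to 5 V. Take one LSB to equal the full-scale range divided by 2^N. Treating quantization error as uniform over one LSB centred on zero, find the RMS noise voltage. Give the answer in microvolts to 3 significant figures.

V_FS = 5 V.
LSB = 5 V ÷ 2^16 = 5/65536 V = 76.294 µV.
RMS of a uniform error over width LSB is LSB/√12 = 22.0 µV.

22.0 µV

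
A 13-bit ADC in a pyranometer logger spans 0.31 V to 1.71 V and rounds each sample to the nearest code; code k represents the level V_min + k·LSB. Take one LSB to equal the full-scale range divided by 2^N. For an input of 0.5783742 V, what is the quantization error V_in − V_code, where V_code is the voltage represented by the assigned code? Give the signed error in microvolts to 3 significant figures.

+63.7 µV

The full-scale span is 1.71 − (0.31) = 1.4 V. LSB = 1.4 V / 2^13 ≈ 170.9 µV.
Position in LSBs: (0.5783742 − (0.31)) × 8192/1.4 = 1570.3725; rounding gives k = 1570.
Reconstructed level: 0.31 + 1570 × 1.4/8192 V = 0.5783105469 V.
Error = V_in − V_code = 0.5783742 − (0.5783105469) = +63.7 µV.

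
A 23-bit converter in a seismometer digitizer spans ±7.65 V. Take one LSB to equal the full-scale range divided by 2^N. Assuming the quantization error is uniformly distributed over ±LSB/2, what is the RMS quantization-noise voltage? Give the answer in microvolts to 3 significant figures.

0.527 µV

The full-scale span is 7.65 − (-7.65) = 15.3 V.
One LSB is 15.3 V / 8388608 = 1.8239 µV.
RMS of a uniform error over width LSB is LSB/√12 = 0.527 µV.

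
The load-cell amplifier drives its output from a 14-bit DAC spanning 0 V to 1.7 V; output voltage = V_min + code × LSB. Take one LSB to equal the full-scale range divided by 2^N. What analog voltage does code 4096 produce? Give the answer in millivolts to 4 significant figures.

425.0 mV

Range is 1.7 V. LSB = 1.7 V / 2^14.
V_out = V_min + code × LSB = 0 V + 4096 × 1.7 V / 16384
      = 0 V + 0.425000 V = 0.425000 V.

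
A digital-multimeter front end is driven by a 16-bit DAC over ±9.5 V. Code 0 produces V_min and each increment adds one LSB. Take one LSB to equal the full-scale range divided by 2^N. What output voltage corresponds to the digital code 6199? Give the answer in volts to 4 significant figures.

Range = 9.5 − (-9.5) = 19 V. LSB = 19 V / 2^16.
Output = V_min + (6199/65536) × range = -9.5 + 0.0945892 × 19 V
      = -9.5 + 1.79720 = -7.70280 V.

-7.703 V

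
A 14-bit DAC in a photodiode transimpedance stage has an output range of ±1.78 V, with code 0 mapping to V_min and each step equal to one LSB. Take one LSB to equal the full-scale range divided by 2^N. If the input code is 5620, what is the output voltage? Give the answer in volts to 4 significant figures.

The full-scale span is 1.78 − (-1.78) = 3.56 V. LSB = 3.56 V / 2^14.
V_out = V_min + code × LSB = -1.78 V + 5620 × 3.56 V / 16384
      = -1.78 + 1.22114 = -0.558857 V.

-0.5589 V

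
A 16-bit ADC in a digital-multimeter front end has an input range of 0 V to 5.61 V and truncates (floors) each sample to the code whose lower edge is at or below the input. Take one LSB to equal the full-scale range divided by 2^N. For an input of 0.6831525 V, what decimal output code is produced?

V_FS = 5.61 V. LSB = 5.61 V / 2^16 ≈ 85.60 µV.
V_in − V_min = 0.6831525 − (0) = 0.6831525 V.
Divide by LSB: 0.6831525 × 65536/5.61 = 7980.5851.
Truncating gives code 7980.

7980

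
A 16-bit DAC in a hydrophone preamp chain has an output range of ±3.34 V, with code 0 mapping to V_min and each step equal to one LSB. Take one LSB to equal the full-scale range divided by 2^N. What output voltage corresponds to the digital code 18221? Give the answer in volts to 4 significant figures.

-1.483 V

The full-scale span is 3.34 − (-3.34) = 6.68 V. LSB = 6.68 V / 2^16.
Output = V_min + (18221/65536) × range = -3.34 + 0.278030 × 6.68 V
      = -3.34 + 1.85724 = -1.48276 V.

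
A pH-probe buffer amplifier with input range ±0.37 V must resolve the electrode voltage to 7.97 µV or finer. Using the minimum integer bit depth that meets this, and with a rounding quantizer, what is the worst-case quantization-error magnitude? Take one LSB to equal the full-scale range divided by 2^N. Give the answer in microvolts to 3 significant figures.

Full-scale range = 0.37 V − (-0.37 V) = 0.74 V.
Levels needed ≥ 0.74/7.97 µV = 92850. 2^17 = 131072 suffices, so N_min = 17.
LSB = 0.74 V ÷ 2^17 = 0.74/131072 V = 5.6458 µV.
|e|_max = LSB/2 = 2.82 µV.

2.82 µV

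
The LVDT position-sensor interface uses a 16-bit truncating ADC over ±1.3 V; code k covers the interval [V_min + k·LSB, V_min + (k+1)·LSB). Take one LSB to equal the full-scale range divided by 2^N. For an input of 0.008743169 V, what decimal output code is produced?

32988

Full-scale range = 1.3 V − (-1.3 V) = 2.6 V. LSB = 2.6 V / 2^16 ≈ 39.67 µV.
code = ⌊(V_in − V_min)/LSB⌋ = ⌊(V_in − V_min) × 2^16 / range⌋
     = ⌊(0.008743169 − (-1.3)) × 65536 / 2.6⌋ = ⌊1.308743169 × 65536/2.6⌋
     = ⌊32988.382⌋ = 32988.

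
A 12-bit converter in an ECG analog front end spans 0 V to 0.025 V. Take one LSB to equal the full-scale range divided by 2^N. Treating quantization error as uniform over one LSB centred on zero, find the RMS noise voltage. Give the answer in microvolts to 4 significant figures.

Full-scale range = 0.025 V.
Step size = 0.025/4096 V = 6.10352 µV.
V_rms = LSB/√12 = 6.10352 µV / √12 = 1.762 µV.

1.762 µV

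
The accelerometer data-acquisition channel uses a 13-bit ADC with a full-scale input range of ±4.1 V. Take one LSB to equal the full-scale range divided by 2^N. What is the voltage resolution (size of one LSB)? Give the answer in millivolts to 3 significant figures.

1.00 mV

Span: 4.1 V − (-4.1 V) = 8.2 V.
Number of codes = 2^13 = 8192.
Step size = 8.2/8192 V = 1.00 mV.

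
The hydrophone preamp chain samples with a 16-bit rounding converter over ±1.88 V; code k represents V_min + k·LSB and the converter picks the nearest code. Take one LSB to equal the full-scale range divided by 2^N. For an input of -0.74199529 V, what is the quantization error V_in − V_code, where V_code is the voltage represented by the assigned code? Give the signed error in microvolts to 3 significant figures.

Full-scale range = 1.88 V − (-1.88 V) = 3.76 V. LSB = 3.76 V / 2^16 ≈ 57.37 µV.
(-0.74199529 − (-1.88)) / LSB = 1.13800471 × 65536/3.76 = 19835.1800. Nearest integer: k = 19835.
V_code = V_min + k × range/2^16 = -1.88 + 19835 × 3.76/65536 = -0.74200561523 V.
Error = V_in − V_code = -0.74199529 − (-0.74200561523) = +10.3 µV.

+10.3 µV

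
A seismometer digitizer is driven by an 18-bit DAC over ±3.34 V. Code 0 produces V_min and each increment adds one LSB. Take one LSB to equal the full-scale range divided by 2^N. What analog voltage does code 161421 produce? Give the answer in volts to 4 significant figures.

The full-scale span is 3.34 − (-3.34) = 6.68 V. LSB = 6.68 V / 2^18.
Output = V_min + (161421/262144) × range = -3.34 + 0.615772 × 6.68 V
      = -3.34 V + 4.11336 V = 0.773359 V.

0.7734 V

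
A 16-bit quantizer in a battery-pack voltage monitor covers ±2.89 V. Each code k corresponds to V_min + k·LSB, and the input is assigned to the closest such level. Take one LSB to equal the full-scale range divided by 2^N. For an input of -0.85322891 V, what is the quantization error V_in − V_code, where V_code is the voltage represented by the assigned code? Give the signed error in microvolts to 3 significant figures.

The full-scale span is 2.89 − (-2.89) = 5.78 V. LSB = 5.78 V / 2^16 ≈ 88.20 µV.
(V_in − V_min)/LSB = (-0.85322891 − (-2.89)) × 65536/5.78 = 23093.7422 → nearest code k = 23094.
Reconstructed level: -2.89 + 23094 × 5.78/65536 V = -0.85320617676 V.
V_in − V_code = -0.85322891 − (-0.85320617676) = −22.7 µV.

−22.7 µV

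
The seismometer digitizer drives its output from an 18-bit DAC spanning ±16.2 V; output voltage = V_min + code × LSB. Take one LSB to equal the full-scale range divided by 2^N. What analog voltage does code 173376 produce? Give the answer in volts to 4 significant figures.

The full-scale span is 16.2 − (-16.2) = 32.4 V. LSB = 32.4 V / 2^18.
V_out = V_min + code × LSB = -16.2 V + 173376 × 32.4 V / 262144
      = -16.2 V + 21.4286 V = 5.22861 V.

5.229 V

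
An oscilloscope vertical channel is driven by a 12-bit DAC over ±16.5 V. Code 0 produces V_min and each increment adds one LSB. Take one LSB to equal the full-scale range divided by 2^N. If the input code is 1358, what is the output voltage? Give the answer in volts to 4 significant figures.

-5.559 V

Range = 16.5 − (-16.5) = 33 V. LSB = 33 V / 2^12.
Output = V_min + (1358/4096) × range = -16.5 + 0.331543 × 33 V
      = -16.5 V + 10.9409 V = -5.55908 V.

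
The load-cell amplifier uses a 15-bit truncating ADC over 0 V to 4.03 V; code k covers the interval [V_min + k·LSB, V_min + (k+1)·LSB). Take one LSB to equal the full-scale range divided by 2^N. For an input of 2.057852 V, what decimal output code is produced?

Range is 4.03 V. LSB = 4.03 V / 2^15 ≈ 123.0 µV.
V_in − V_min = 2.057852 − (0) = 2.057852 V.
Divide by LSB: 2.057852 × 32768/4.03 = 16732.4304.
Truncating gives code 16732.

16732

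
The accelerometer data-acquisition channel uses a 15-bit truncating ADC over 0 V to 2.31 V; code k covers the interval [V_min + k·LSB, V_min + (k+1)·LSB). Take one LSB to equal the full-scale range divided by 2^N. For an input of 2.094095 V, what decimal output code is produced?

V_FS = 2.31 V. LSB = 2.31 V / 2^15 ≈ 70.50 µV.
V_in − V_min = 2.094095 − (0) = 2.094095 V.
Divide by LSB: 2.094095 × 32768/2.31 = 29705.3268.
Truncating gives code 29705.

29705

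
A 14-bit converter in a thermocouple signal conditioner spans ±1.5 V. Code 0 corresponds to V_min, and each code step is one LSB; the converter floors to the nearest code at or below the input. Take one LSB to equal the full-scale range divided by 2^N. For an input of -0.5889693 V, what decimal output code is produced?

4975

The full-scale span is 1.5 − (-1.5) = 3 V. LSB = 3 V / 2^14 ≈ 183.1 µV.
code = ⌊(V_in − V_min)/LSB⌋ = ⌊(V_in − V_min) × 2^14 / range⌋
     = ⌊(-0.5889693 − (-1.5)) × 16384 / 3⌋ = ⌊0.9110307 × 16384/3⌋
     = ⌊4975.442⌋ = 4975.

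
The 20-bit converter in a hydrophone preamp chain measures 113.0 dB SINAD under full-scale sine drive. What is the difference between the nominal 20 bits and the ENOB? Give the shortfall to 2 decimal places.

1.52 bits

N_eff = (113.0 − 1.76)/6.02 = 18.4784 bits.
Lost resolution: 20 − 18.4784 = 1.5216 bits.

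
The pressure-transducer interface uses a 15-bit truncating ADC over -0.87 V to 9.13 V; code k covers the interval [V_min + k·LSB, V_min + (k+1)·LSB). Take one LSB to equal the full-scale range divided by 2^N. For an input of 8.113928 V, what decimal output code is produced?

Full-scale range = 9.13 V − (-0.87 V) = 10 V. LSB = 10 V / 2^15 ≈ 305.2 µV.
V_in − V_min = 8.113928 − (-0.87) = 8.983928 V.
Divide by LSB: 8.983928 × 32768/10 = 29438.5353.
Truncating gives code 29438.

29438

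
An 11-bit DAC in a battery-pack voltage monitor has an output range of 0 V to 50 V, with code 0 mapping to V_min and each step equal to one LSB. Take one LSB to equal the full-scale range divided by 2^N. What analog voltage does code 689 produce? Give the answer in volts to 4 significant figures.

16.82 V

Span = 50 V. LSB = 50 V / 2^11.
V_out = V_min + code × LSB = 0 V + 689 × 50 V / 2048
      = 0 + 16.8213 = 16.8213 V.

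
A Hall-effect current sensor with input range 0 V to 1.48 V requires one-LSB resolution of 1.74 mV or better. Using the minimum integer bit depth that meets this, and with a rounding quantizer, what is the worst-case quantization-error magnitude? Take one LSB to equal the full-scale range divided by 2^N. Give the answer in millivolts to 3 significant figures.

Range is 1.48 V.
1.48 V / 1.74 mV = 850.6. Since 2^9 = 512 and 2^10 = 1024, N = 10.
One LSB is 1.48 V / 1024 = 1.4453 mV.
Max error for round-to-nearest is LSB/2 = 0.723 mV.

0.723 mV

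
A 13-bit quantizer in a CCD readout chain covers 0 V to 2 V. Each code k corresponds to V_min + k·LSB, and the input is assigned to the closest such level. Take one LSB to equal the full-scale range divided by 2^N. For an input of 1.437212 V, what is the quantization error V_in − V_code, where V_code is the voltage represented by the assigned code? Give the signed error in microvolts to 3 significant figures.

−43.9 µV

Span = 2 V. LSB = 2 V / 2^13 ≈ 244.1 µV.
(1.437212 − (0)) / LSB = 1.437212 × 8192/2 = 5886.8204. Nearest integer: k = 5887.
V_code = 0 + (5887/8192) × 2 = 1.437255859 V.
V_in − V_code = 1.437212 − (1.437255859) = −43.9 µV.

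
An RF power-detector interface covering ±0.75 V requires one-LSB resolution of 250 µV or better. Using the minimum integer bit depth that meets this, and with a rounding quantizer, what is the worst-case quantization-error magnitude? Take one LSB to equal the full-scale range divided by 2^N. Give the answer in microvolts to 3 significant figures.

Full-scale range = 0.75 V − (-0.75 V) = 1.5 V.
Need 2^N ≥ 1.5 V / 250 µV = 6000 → N_min = 13.
One LSB is 1.5 V / 8192 = 183.11 µV.
Max error for round-to-nearest is LSB/2 = 91.6 µV.

91.6 µV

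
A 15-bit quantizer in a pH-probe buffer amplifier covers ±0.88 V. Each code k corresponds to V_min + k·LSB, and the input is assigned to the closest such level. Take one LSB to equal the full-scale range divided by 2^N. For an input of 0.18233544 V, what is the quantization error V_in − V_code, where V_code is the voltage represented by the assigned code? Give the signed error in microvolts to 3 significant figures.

−13.2 µV

Range = 0.88 − (-0.88) = 1.76 V. LSB = 1.76 V / 2^15 ≈ 53.71 µV.
(V_in − V_min)/LSB = (0.18233544 − (-0.88)) × 32768/1.76 = 19778.7544 → nearest code k = 19779.
Reconstructed level: -0.88 + 19779 × 1.76/32768 V = 0.18234863281 V.
Error = V_in − V_code = 0.18233544 − (0.18234863281) = −13.2 µV.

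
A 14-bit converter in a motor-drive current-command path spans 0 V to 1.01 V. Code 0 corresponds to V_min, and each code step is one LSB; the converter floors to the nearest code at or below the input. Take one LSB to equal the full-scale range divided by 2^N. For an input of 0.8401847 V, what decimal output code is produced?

Range is 1.01 V. LSB = 1.01 V / 2^14 ≈ 61.65 µV.
code = ⌊(V_in − V_min)/LSB⌋ = ⌊(V_in − V_min) × 2^14 / range⌋
     = ⌊(0.8401847 − (0)) × 16384 / 1.01⌋ = ⌊0.8401847 × 16384/1.01⌋
     = ⌊13629.293⌋ = 13629.

13629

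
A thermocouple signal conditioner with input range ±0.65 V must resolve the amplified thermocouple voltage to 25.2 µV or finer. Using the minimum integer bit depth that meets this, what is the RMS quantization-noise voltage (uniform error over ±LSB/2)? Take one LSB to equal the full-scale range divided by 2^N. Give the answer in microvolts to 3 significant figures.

5.73 µV

Range = 0.65 − (-0.65) = 1.3 V.
Need 2^N ≥ 1.3 V / 25.2 µV = 51590 → N_min = 16.
Step size = 1.3/65536 V = 19.836 µV.
σ_q = LSB/√12 = 19.836 µV/3.4641 = 5.73 µV.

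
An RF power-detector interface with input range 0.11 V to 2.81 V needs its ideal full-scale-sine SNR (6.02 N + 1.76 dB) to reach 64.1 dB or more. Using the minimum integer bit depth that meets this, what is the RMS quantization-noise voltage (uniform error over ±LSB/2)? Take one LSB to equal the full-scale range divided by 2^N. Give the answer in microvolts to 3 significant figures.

Span: 2.81 V − (0.11 V) = 2.7 V.
N ≥ (64.1 − 1.76)/6.02 = 10.355 → N_min = 11.
LSB = 2.7 V ÷ 2^11 = 2.7/2048 V = 1.3184 mV.
σ_q = LSB/√12 = 1.3184 mV/3.4641 = 381 µV.

381 µV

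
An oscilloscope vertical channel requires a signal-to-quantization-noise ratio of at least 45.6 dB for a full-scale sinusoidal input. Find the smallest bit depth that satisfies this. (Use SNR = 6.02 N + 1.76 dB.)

Solving 6.02 N ≥ 45.6 − 1.76: N ≥ 7.282. Round up → N = 8.

8 bits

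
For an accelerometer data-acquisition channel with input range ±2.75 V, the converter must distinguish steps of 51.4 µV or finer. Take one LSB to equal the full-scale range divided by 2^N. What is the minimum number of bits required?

The full-scale span is 2.75 − (-2.75) = 5.5 V.
Need 2^N ≥ 5.5 V / 51.4 µV = 107000 → N_min = 17.

17 bits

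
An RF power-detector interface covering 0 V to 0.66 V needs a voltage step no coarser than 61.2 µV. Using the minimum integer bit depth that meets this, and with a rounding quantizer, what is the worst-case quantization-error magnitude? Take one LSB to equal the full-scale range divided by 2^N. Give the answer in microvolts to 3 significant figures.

20.1 µV

Range is 0.66 V.
Required number of levels: 0.66/61.2 µV = 10784; smallest N with 2^N ≥ that is 14.
LSB = 0.66 V / 2^14 = 40.283 µV.
Max error for round-to-nearest is LSB/2 = 20.1 µV.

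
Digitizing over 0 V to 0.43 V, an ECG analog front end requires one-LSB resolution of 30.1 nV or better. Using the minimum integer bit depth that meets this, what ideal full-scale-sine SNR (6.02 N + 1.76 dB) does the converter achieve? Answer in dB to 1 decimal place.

Range is 0.43 V.
Need 2^N ≥ 0.43 V / 30.1 nV = 1.429e7 → N_min = 24.
SNR = 6.02 × 24 + 1.76 = 146.24 dB.

146.2 dB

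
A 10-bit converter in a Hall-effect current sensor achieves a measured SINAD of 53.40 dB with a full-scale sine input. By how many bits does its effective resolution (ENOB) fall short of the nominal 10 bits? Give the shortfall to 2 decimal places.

1.42 bits

ENOB = (SINAD − 1.76)/6.02 = (53.40 − 1.76)/6.02 = 8.5781 bits.
Shortfall = 10 − 8.5781 = 1.4219 bits.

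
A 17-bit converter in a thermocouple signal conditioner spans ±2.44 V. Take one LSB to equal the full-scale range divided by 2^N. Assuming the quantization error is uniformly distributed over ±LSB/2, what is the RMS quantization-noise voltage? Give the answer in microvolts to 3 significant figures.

10.7 µV

The full-scale span is 2.44 − (-2.44) = 4.88 V.
Step size = 4.88/131072 V = 37.231 µV.
σ_q = LSB/√12 = 37.231 µV/3.4641 = 10.7 µV.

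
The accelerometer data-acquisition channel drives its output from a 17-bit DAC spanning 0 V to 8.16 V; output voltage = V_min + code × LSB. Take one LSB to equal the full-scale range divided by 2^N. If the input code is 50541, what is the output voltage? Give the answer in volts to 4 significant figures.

3.146 V

Full-scale range = 8.16 V. LSB = 8.16 V / 2^17.
Output = V_min + (50541/131072) × range = 0 + 0.385597 × 8.16 V
      = 0 V + 3.14647 V = 3.14647 V.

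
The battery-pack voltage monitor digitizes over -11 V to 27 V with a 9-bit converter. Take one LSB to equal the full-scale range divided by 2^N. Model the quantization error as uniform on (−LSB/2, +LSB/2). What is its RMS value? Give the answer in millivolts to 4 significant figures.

The full-scale span is 27 − (-11) = 38 V.
LSB = 38 V ÷ 2^9 = 38/512 V = 74.2188 mV.
V_rms = LSB/√12 = 74.2188 mV / √12 = 21.43 mV.

21.43 mV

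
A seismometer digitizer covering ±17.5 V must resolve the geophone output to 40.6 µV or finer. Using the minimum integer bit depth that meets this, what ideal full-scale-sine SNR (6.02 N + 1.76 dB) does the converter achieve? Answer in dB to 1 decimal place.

Range = 17.5 − (-17.5) = 35 V.
35 V / 40.6 µV = 862100. Since 2^19 = 524288 and 2^20 = 1048576, N = 20.
6.02(20) + 1.76 = 122.16 dB.

122.2 dB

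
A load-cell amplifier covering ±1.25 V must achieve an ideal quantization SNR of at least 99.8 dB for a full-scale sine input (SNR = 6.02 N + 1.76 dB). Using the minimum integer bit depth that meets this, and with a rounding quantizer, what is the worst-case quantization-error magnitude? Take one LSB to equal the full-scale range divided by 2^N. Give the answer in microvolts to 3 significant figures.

Full-scale range = 1.25 V − (-1.25 V) = 2.5 V.
Solving 6.02 N ≥ 99.8 − 1.76: N ≥ 16.286. Round up → N = 17.
One LSB is 2.5 V / 131072 = 19.073 µV.
Half an LSB is 9.54 µV.

9.54 µV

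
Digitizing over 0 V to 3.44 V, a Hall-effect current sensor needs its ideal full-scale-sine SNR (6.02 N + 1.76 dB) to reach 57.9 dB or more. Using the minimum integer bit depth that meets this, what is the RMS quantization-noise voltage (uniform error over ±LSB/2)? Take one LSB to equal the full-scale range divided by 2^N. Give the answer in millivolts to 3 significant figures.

0.970 mV

V_FS = 3.44 V.
N ≥ (57.9 − 1.76)/6.02 = 9.326 → N_min = 10.
One LSB is 3.44 V / 1024 = 3.3594 mV.
V_rms = LSB/√12 = 0.970 mV.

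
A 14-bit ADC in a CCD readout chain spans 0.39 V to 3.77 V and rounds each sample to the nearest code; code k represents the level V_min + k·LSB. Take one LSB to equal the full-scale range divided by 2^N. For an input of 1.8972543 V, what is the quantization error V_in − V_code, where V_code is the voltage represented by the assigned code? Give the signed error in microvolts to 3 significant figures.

Full-scale range = 3.77 V − (0.39 V) = 3.38 V. LSB = 3.38 V / 2^14 ≈ 206.3 µV.
(V_in − V_min)/LSB = (1.8972543 − (0.39)) × 16384/3.38 = 7306.1700 → nearest code k = 7306.
V_code = 0.39 + (7306/16384) × 3.38 = 1.8972192383 V.
V_in − V_code = 1.8972543 − (1.8972192383) = +35.1 µV.

+35.1 µV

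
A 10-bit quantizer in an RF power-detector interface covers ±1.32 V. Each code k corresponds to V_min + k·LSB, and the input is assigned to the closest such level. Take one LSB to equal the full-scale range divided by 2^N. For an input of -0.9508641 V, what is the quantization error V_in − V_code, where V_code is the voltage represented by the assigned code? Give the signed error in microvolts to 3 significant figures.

Range = 1.32 − (-1.32) = 2.64 V. LSB = 2.64 V / 2^10 ≈ 2.578 mV.
(-0.9508641 − (-1.32)) / LSB = 0.3691359 × 1024/2.64 = 143.1800. Nearest integer: k = 143.
V_code = V_min + k × range/2^10 = -1.32 + 143 × 2.64/1024 = -0.9513281250 V.
V_in − V_code = -0.9508641 − (-0.9513281250) = +464 µV.

+464 µV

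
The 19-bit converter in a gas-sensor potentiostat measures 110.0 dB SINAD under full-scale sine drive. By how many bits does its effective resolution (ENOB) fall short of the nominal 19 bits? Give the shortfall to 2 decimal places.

1.02 bits

Effective bits = (110.0 − 1.76)/6.02 = 17.9801.
Shortfall = 19 − 17.9801 = 1.0199 bits.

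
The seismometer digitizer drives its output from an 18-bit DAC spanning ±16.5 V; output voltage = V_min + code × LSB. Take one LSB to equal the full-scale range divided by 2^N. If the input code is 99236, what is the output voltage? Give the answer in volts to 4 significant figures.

Range = 16.5 − (-16.5) = 33 V. LSB = 33 V / 2^18.
V_out = V_min + code × LSB = -16.5 V + 99236 × 33 V / 262144
      = -16.5 + 12.4923 = -4.00768 V.

-4.008 V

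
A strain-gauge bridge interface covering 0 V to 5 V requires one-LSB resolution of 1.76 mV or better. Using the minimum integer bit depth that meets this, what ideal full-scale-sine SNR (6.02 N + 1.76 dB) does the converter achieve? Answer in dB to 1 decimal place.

Span = 5 V.
Required number of levels: 5/1.76 mV = 2840.9; smallest N with 2^N ≥ that is 12.
6.02(12) + 1.76 = 74.00 dB.

74.0 dB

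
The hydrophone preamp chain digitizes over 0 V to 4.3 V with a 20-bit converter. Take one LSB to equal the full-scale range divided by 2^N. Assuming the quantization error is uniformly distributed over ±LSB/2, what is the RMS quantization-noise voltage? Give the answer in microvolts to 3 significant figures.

Full-scale range = 4.3 V.
One LSB is 4.3 V / 1048576 = 4.1008 µV.
σ_q = LSB/√12 = 4.1008 µV/3.4641 = 1.18 µV.

1.18 µV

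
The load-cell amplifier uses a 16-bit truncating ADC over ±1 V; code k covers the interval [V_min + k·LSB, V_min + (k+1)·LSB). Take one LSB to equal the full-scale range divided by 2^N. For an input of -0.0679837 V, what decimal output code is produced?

30540

The full-scale span is 1 − (-1) = 2 V. LSB = 2 V / 2^16 ≈ 30.52 µV.
code = ⌊(V_in − V_min)/LSB⌋ = ⌊(V_in − V_min) × 2^16 / range⌋
     = ⌊(-0.0679837 − (-1)) × 65536 / 2⌋ = ⌊0.9320163 × 65536/2⌋
     = ⌊30540.310⌋ = 30540.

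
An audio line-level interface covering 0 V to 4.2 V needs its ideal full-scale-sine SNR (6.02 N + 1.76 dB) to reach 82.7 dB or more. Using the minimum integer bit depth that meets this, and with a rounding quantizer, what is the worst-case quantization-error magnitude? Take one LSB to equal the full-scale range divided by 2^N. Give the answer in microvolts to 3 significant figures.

128 µV

Range is 4.2 V.
6.02 N + 1.76 ≥ 82.7 gives N ≥ 13.445, so the minimum integer is 14.
LSB = 4.2 V / 2^14 = 256.35 µV.
|e|_max = LSB/2 = 128 µV.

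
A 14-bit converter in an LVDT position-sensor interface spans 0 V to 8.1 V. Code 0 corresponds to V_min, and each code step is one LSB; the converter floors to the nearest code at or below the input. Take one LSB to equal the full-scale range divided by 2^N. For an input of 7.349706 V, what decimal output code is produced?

Full-scale range = 8.1 V. LSB = 8.1 V / 2^14 ≈ 494.4 µV.
V_in − V_min = 7.349706 − (0) = 7.349706 V.
Divide by LSB: 7.349706 × 16384/8.1 = 14866.3683.
Truncating gives code 14866.

14866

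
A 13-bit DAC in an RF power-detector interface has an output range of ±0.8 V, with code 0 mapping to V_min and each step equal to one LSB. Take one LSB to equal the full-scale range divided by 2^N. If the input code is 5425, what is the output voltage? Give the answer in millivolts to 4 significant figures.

259.6 mV

Range = 0.8 − (-0.8) = 1.6 V. LSB = 1.6 V / 2^13.
Output = V_min + (5425/8192) × range = -0.8 + 0.662231 × 1.6 V
      = -0.8 V + 1.05957 V = 0.259570 V.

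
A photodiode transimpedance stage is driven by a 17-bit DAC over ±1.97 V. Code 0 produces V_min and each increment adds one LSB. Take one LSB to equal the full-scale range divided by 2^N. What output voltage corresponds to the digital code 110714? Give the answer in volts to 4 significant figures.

Span: 1.97 V − (-1.97 V) = 3.94 V. LSB = 3.94 V / 2^17.
V_out = -1.97 + 110714 × (3.94/131072) V
      = -1.97 V + 3.32804 V = 1.35804 V.

1.358 V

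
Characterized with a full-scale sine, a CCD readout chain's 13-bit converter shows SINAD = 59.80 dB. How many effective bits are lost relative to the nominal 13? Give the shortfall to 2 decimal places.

3.36 bits

N_eff = (59.80 − 1.76)/6.02 = 9.6412 bits.
13 − 9.6412 = 3.36 bits below nominal.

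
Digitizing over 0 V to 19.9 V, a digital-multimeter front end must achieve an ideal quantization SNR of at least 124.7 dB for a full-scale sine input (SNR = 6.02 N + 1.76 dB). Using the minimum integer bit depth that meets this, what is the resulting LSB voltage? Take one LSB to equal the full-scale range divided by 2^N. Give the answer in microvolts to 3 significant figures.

Range is 19.9 V.
Solving 6.02 N ≥ 124.7 − 1.76: N ≥ 20.422. Round up → N = 21.
LSB = 19.9 V ÷ 2^21 = 19.9/2097152 V = 9.49 µV.

9.49 µV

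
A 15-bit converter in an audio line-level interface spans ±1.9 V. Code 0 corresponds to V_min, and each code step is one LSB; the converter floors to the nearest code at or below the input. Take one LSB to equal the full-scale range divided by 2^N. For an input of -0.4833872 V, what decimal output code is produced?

12215

Span: 1.9 V − (-1.9 V) = 3.8 V. LSB = 3.8 V / 2^15 ≈ 116.0 µV.
V_in − V_min = -0.4833872 − (-1.9) = 1.4166128 V.
Divide by LSB: 1.4166128 × 32768/3.8 = 12215.6759.
Truncating gives code 12215.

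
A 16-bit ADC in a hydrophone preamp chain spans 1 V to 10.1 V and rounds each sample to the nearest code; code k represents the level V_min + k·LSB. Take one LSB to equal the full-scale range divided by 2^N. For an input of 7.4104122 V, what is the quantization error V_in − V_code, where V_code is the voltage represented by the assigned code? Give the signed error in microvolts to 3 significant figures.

+33.2 µV

Range = 10.1 − (1) = 9.1 V. LSB = 9.1 V / 2^16 ≈ 138.9 µV.
(7.4104122 − (1)) / LSB = 6.4104122 × 65536/9.1 = 46166.2389. Nearest integer: k = 46166.
V_code = V_min + k × range/2^16 = 1 + 46166 × 9.1/65536 = 7.4103790283 V.
V_in − V_code = 7.4104122 − (7.4103790283) = +33.2 µV.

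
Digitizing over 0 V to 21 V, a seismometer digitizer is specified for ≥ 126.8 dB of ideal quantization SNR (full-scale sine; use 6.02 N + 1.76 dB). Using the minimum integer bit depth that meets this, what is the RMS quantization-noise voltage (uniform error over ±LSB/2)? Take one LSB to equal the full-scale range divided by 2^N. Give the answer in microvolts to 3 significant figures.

Range is 21 V.
Solving 6.02 N ≥ 126.8 − 1.76: N ≥ 20.771. Round up → N = 21.
One LSB is 21 V / 2097152 = 10.014 µV.
V_rms = LSB/√12 = 2.89 µV.

2.89 µV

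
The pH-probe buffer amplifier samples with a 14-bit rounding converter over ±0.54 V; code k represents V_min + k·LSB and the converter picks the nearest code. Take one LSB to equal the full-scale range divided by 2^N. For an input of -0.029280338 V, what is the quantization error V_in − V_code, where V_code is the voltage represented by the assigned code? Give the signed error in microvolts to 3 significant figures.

Range = 0.54 − (-0.54) = 1.08 V. LSB = 1.08 V / 2^14 ≈ 65.92 µV.
(V_in − V_min)/LSB = (-0.029280338 − (-0.54)) × 16384/1.08 = 7747.8064 → nearest code k = 7748.
Reconstructed level: -0.54 + 7748 × 1.08/16384 V = -0.029267578125 V.
V_in − V_code = -0.029280338 − (-0.029267578125) = −12.8 µV.

−12.8 µV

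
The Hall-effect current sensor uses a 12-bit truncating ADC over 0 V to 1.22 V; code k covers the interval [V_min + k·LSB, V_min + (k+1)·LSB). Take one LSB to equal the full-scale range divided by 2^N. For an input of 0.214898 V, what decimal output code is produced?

Range is 1.22 V. LSB = 1.22 V / 2^12 ≈ 297.9 µV.
V_in − V_min = 0.214898 − (0) = 0.214898 V.
Divide by LSB: 0.214898 × 4096/1.22 = 721.4936.
Truncating gives code 721.

721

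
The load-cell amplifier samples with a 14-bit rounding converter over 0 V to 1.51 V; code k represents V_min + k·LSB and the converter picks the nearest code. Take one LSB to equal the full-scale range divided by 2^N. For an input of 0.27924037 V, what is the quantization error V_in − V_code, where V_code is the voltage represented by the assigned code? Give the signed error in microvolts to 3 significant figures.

Span = 1.51 V. LSB = 1.51 V / 2^14 ≈ 92.16 µV.
(V_in − V_min)/LSB = (0.27924037 − (0)) × 16384/1.51 = 3029.8505 → nearest code k = 3030.
V_code = 0 + (3030/16384) × 1.51 = 0.27925415039 V.
e = 0.27924037 − (0.27925415039) = −13.8 µV.

−13.8 µV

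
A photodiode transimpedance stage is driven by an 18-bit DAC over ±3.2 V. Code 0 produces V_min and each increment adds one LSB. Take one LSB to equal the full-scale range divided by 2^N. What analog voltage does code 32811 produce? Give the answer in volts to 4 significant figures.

-2.399 V

Range = 3.2 − (-3.2) = 6.4 V. LSB = 6.4 V / 2^18.
Output = V_min + (32811/262144) × range = -3.2 + 0.125164 × 6.4 V
      = -3.2 + 0.801050 = -2.39895 V.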